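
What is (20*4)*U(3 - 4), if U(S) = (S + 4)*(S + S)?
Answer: -480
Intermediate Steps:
U(S) = 2*S*(4 + S) (U(S) = (4 + S)*(2*S) = 2*S*(4 + S))
(20*4)*U(3 - 4) = (20*4)*(2*(3 - 4)*(4 + (3 - 4))) = 80*(2*(-1)*(4 - 1)) = 80*(2*(-1)*3) = 80*(-6) = -480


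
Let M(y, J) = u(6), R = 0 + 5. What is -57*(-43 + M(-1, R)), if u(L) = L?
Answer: 2109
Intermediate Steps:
R = 5
M(y, J) = 6
-57*(-43 + M(-1, R)) = -57*(-43 + 6) = -57*(-37) = 2109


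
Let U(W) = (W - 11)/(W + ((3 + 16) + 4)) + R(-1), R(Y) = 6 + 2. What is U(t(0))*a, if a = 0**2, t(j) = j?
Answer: 0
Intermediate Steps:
R(Y) = 8
a = 0
U(W) = 8 + (-11 + W)/(23 + W) (U(W) = (W - 11)/(W + ((3 + 16) + 4)) + 8 = (-11 + W)/(W + (19 + 4)) + 8 = (-11 + W)/(W + 23) + 8 = (-11 + W)/(23 + W) + 8 = 8 + (-11 + W)/(23 + W))
U(t(0))*a = ((173 + 9*0)/(23 + 0))*0 = ((173 + 0)/23)*0 = ((1/23)*173)*0 = (173/23)*0 = 0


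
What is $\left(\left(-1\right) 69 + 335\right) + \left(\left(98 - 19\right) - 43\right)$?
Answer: $302$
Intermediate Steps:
$\left(\left(-1\right) 69 + 335\right) + \left(\left(98 - 19\right) - 43\right) = \left(-69 + 335\right) + \left(79 + \left(-45 + 2\right)\right) = 266 + \left(79 - 43\right) = 266 + 36 = 302$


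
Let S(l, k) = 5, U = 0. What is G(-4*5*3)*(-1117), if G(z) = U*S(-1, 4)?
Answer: 0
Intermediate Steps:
G(z) = 0 (G(z) = 0*5 = 0)
G(-4*5*3)*(-1117) = 0*(-1117) = 0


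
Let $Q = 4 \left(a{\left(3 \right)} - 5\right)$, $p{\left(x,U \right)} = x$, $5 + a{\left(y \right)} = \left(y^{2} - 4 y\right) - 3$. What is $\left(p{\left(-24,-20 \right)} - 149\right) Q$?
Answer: $11072$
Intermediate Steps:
$a{\left(y \right)} = -8 + y^{2} - 4 y$ ($a{\left(y \right)} = -5 - \left(3 - y^{2} + 4 y\right) = -8 + y^{2} - 4 y$)
$Q = -64$ ($Q = 4 \left(\left(-8 + 3^{2} - 12\right) - 5\right) = 4 \left(\left(-8 + 9 - 12\right) - 5\right) = 4 \left(-11 - 5\right) = 4 \left(-16\right) = -64$)
$\left(p{\left(-24,-20 \right)} - 149\right) Q = \left(-24 - 149\right) \left(-64\right) = \left(-173\right) \left(-64\right) = 11072$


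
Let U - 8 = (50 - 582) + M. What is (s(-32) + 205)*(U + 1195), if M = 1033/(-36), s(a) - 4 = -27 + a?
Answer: 578075/6 ≈ 96346.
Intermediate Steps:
s(a) = -23 + a (s(a) = 4 + (-27 + a) = -23 + a)
M = -1033/36 (M = 1033*(-1/36) = -1033/36 ≈ -28.694)
U = -19897/36 (U = 8 + ((50 - 582) - 1033/36) = 8 + (-532 - 1033/36) = 8 - 20185/36 = -19897/36 ≈ -552.69)
(s(-32) + 205)*(U + 1195) = ((-23 - 32) + 205)*(-19897/36 + 1195) = (-55 + 205)*(23123/36) = 150*(23123/36) = 578075/6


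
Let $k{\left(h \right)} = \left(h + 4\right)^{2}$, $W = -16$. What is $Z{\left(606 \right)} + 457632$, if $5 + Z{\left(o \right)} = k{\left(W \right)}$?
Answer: $457771$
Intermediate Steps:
$k{\left(h \right)} = \left(4 + h\right)^{2}$
$Z{\left(o \right)} = 139$ ($Z{\left(o \right)} = -5 + \left(4 - 16\right)^{2} = -5 + \left(-12\right)^{2} = -5 + 144 = 139$)
$Z{\left(606 \right)} + 457632 = 139 + 457632 = 457771$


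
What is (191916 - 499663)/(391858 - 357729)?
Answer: -307747/34129 ≈ -9.0172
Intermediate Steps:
(191916 - 499663)/(391858 - 357729) = -307747/34129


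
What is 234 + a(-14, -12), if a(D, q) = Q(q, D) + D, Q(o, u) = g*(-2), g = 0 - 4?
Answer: 228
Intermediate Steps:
g = -4
Q(o, u) = 8 (Q(o, u) = -4*(-2) = 8)
a(D, q) = 8 + D
234 + a(-14, -12) = 234 + (8 - 14) = 234 - 6 = 228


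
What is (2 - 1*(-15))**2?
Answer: 289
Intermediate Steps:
(2 - 1*(-15))**2 = (2 + 15)**2 = 17**2 = 289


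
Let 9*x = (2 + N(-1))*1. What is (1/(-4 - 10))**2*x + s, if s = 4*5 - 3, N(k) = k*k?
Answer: 9997/588 ≈ 17.002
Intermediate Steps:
N(k) = k**2
s = 17 (s = 20 - 3 = 17)
x = 1/3 (x = ((2 + (-1)**2)*1)/9 = ((2 + 1)*1)/9 = (3*1)/9 = (1/9)*3 = 1/3 ≈ 0.33333)
(1/(-4 - 10))**2*x + s = (1/(-4 - 10))**2*(1/3) + 17 = (1/(-14))**2*(1/3) + 17 = (-1/14)**2*(1/3) + 17 = (1/196)*(1/3) + 17 = 1/588 + 17 = 9997/588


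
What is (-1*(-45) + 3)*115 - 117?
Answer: 5403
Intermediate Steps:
(-1*(-45) + 3)*115 - 117 = (45 + 3)*115 - 117 = 48*115 - 117 = 5520 - 117 = 5403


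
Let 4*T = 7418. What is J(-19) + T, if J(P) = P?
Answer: 3671/2 ≈ 1835.5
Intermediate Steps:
T = 3709/2 (T = (¼)*7418 = 3709/2 ≈ 1854.5)
J(-19) + T = -19 + 3709/2 = 3671/2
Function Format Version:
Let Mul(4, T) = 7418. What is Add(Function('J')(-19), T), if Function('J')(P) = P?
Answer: Rational(3671, 2) ≈ 1835.5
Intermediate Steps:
T = Rational(3709, 2) (T = Mul(Rational(1, 4), 7418) = Rational(3709, 2) ≈ 1854.5)
Add(Function('J')(-19), T) = Add(-19, Rational(3709, 2)) = Rational(3671, 2)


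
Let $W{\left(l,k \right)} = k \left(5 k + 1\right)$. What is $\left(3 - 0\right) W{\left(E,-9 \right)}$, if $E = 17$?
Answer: $1188$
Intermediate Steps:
$W{\left(l,k \right)} = k \left(1 + 5 k\right)$
$\left(3 - 0\right) W{\left(E,-9 \right)} = \left(3 - 0\right) \left(- 9 \left(1 + 5 \left(-9\right)\right)\right) = \left(3 + 0\right) \left(- 9 \left(1 - 45\right)\right) = 3 \left(\left(-9\right) \left(-44\right)\right) = 3 \cdot 396 = 1188$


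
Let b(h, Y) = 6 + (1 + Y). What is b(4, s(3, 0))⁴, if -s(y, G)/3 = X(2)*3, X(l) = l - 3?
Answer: 65536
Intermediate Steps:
X(l) = -3 + l
s(y, G) = 9 (s(y, G) = -3*(-3 + 2)*3 = -(-3)*3 = -3*(-3) = 9)
b(h, Y) = 7 + Y
b(4, s(3, 0))⁴ = (7 + 9)⁴ = 16⁴ = 65536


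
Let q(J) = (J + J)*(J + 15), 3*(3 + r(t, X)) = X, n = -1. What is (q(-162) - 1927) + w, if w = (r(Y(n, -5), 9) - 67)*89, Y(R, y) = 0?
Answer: 39738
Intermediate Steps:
r(t, X) = -3 + X/3
q(J) = 2*J*(15 + J) (q(J) = (2*J)*(15 + J) = 2*J*(15 + J))
w = -5963 (w = ((-3 + (⅓)*9) - 67)*89 = ((-3 + 3) - 67)*89 = (0 - 67)*89 = -67*89 = -5963)
(q(-162) - 1927) + w = (2*(-162)*(15 - 162) - 1927) - 5963 = (2*(-162)*(-147) - 1927) - 5963 = (47628 - 1927) - 5963 = 45701 - 5963 = 39738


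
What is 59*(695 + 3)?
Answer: 41182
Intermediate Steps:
59*(695 + 3) = 59*698 = 41182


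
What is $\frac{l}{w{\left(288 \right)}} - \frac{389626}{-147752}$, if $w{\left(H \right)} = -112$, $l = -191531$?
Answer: $\frac{3542840803}{2068528} \approx 1712.7$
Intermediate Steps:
$\frac{l}{w{\left(288 \right)}} - \frac{389626}{-147752} = - \frac{191531}{-112} - \frac{389626}{-147752} = \left(-191531\right) \left(- \frac{1}{112}\right) - - \frac{194813}{73876} = \frac{191531}{112} + \frac{194813}{73876} = \frac{3542840803}{2068528}$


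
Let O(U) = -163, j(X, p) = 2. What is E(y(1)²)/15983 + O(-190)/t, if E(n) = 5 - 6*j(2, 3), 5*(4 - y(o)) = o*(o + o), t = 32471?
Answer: -2832526/518983993 ≈ -0.0054578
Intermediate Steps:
y(o) = 4 - 2*o²/5 (y(o) = 4 - o*(o + o)/5 = 4 - o*2*o/5 = 4 - 2*o²/5)
E(n) = -7 (E(n) = 5 - 6*2 = 5 - 12 = -7)
E(y(1)²)/15983 + O(-190)/t = -7/15983 - 163/32471 = -2832526/518983993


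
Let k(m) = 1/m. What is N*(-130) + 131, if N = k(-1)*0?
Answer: 131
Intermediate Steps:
N = 0 (N = 0/(-1) = -1*0 = 0)
N*(-130) + 131 = 0*(-130) + 131 = 0 + 131 = 131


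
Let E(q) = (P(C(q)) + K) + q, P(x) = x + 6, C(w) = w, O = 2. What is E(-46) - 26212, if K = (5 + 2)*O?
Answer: -26284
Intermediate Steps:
P(x) = 6 + x
K = 14 (K = (5 + 2)*2 = 7*2 = 14)
E(q) = 20 + 2*q (E(q) = ((6 + q) + 14) + q = (20 + q) + q = 20 + 2*q)
E(-46) - 26212 = (20 + 2*(-46)) - 26212 = (20 - 92) - 26212 = -72 - 26212 = -26284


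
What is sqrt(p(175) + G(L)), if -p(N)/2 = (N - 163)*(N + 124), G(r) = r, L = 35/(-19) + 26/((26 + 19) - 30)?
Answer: I*sqrt(582879435)/285 ≈ 84.712*I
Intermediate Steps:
L = -31/285 (L = 35*(-1/19) + 26/(45 - 30) = -35/19 + 26/15 = -31/285 ≈ -0.10877)
p(N) = -2*(-163 + N)*(124 + N) (p(N) = -2*(N - 163)*(N + 124) = -2*(-163 + N)*(124 + N))
sqrt(p(175) + G(L)) = sqrt((40424 - 2*175**2 + 78*175) - 31/285) = sqrt((40424 - 2*30625 + 13650) - 31/285) = sqrt((40424 - 61250 + 13650) - 31/285) = sqrt(-7176 - 31/285) = sqrt(-2045191/285) = I*sqrt(582879435)/285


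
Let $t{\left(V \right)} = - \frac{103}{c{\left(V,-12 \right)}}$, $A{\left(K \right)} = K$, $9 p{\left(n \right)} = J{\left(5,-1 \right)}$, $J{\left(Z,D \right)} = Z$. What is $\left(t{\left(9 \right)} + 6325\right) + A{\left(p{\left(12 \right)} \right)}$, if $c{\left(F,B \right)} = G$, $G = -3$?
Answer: $\frac{57239}{9} \approx 6359.9$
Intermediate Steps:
$c{\left(F,B \right)} = -3$
$p{\left(n \right)} = \frac{5}{9}$ ($p{\left(n \right)} = \frac{1}{9} \cdot 5 = \frac{5}{9}$)
$t{\left(V \right)} = \frac{103}{3}$ ($t{\left(V \right)} = - \frac{103}{-3} = \left(-103\right) \left(- \frac{1}{3}\right) = \frac{103}{3}$)
$\left(t{\left(9 \right)} + 6325\right) + A{\left(p{\left(12 \right)} \right)} = \left(\frac{103}{3} + 6325\right) + \frac{5}{9} = \frac{19078}{3} + \frac{5}{9} = \frac{57239}{9}$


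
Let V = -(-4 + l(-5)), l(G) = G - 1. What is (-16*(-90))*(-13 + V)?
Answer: -4320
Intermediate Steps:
l(G) = -1 + G
V = 10 (V = -(-4 + (-1 - 5)) = -(-4 - 6) = -1*(-10) = 10)
(-16*(-90))*(-13 + V) = (-16*(-90))*(-13 + 10) = 1440*(-3) = -4320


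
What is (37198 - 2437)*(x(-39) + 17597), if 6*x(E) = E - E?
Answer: 611689317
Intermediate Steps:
x(E) = 0 (x(E) = (E - E)/6 = (⅙)*0 = 0)
(37198 - 2437)*(x(-39) + 17597) = (37198 - 2437)*(0 + 17597) = 34761*17597 = 611689317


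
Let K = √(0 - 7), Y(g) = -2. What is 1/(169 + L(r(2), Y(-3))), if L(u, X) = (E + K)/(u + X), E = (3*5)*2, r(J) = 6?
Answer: 2824/498443 - 4*I*√7/498443 ≈ 0.0056656 - 2.1232e-5*I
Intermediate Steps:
E = 30 (E = 15*2 = 30)
K = I*√7 (K = √(-7) = I*√7 ≈ 2.6458*I)
L(u, X) = (30 + I*√7)/(X + u) (L(u, X) = (30 + I*√7)/(u + X) = (30 + I*√7)/(X + u))
1/(169 + L(r(2), Y(-3))) = 1/(169 + (30 + I*√7)/(-2 + 6)) = 1/(169 + (30 + I*√7)/4) = 1/(169 + (15/2 + I*√7/4)) = 1/(353/2 + I*√7/4)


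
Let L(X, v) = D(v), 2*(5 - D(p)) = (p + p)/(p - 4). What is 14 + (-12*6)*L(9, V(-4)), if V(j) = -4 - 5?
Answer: -3850/13 ≈ -296.15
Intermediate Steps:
V(j) = -9
D(p) = 5 - p/(-4 + p) (D(p) = 5 - (p + p)/(2*(p - 4)) = 5 - 2*p/(2*(-4 + p)) = 5 - p/(-4 + p))
L(X, v) = 4*(-5 + v)/(-4 + v)
14 + (-12*6)*L(9, V(-4)) = 14 + (-12*6)*(4*(-5 - 9)/(-4 - 9)) = 14 - 288*(-14)/(-13) = 14 - 288*(-1)*(-14)/13 = 14 - 72*56/13 = 14 - 4032/13 = -3850/13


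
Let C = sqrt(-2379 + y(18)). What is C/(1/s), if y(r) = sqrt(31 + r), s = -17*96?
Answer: -3264*I*sqrt(593) ≈ -79484.0*I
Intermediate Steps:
s = -1632
C = 2*I*sqrt(593) (C = sqrt(-2379 + sqrt(31 + 18)) = sqrt(-2379 + sqrt(49)) = sqrt(-2379 + 7) = sqrt(-2372) = 2*I*sqrt(593) ≈ 48.703*I)
C/(1/s) = (2*I*sqrt(593))/(1/(-1632)) = (2*I*sqrt(593))/(-1/1632) = (2*I*sqrt(593))*(-1632) = -3264*I*sqrt(593)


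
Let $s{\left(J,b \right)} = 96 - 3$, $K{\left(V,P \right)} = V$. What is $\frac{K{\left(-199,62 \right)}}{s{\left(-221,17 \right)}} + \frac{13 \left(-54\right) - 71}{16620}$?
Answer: $- \frac{1126423}{515220} \approx -2.1863$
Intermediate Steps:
$s{\left(J,b \right)} = 93$ ($s{\left(J,b \right)} = 96 - 3 = 93$)
$\frac{K{\left(-199,62 \right)}}{s{\left(-221,17 \right)}} + \frac{13 \left(-54\right) - 71}{16620} = - \frac{199}{93} + \frac{13 \left(-54\right) - 71}{16620} = \left(-199\right) \frac{1}{93} + \left(-702 - 71\right) \frac{1}{16620} = - \frac{199}{93} - \frac{773}{16620} = - \frac{1126423}{515220}$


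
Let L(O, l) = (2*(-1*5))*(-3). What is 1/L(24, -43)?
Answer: 1/30 ≈ 0.033333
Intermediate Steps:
L(O, l) = 30 (L(O, l) = (2*(-5))*(-3) = -10*(-3) = 30)
1/L(24, -43) = 1/30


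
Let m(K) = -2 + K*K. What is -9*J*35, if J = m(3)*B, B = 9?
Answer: -19845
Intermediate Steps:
m(K) = -2 + K²
J = 63 (J = (-2 + 3²)*9 = (-2 + 9)*9 = 7*9 = 63)
-9*J*35 = -9*63*35 = -567*35 = -19845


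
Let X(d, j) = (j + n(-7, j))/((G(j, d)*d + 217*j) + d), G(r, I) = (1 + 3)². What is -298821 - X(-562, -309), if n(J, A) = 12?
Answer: -22891780644/76607 ≈ -2.9882e+5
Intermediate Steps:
G(r, I) = 16 (G(r, I) = 4² = 16)
X(d, j) = (12 + j)/(17*d + 217*j) (X(d, j) = (j + 12)/((16*d + 217*j) + d) = (12 + j)/(17*d + 217*j))
-298821 - X(-562, -309) = -298821 - (12 - 309)/(17*(-562) + 217*(-309)) = -298821 - (-297)/(-9554 - 67053) = -298821 - (-297)/(-76607) = -298821 - (-1)*(-297)/76607 = -298821 - 1*297/76607 = -298821 - 297/76607 = -22891780644/76607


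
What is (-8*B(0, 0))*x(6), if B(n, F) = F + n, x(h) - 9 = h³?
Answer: 0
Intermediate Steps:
x(h) = 9 + h³
(-8*B(0, 0))*x(6) = (-8*(0 + 0))*(9 + 6³) = (-8*0)*(9 + 216) = 0*225 = 0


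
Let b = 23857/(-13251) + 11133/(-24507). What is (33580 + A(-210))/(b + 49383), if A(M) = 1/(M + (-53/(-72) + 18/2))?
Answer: 2495824389368772/3670211044809937 ≈ 0.68002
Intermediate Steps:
b = -11622014/5154639 (b = 23857*(-1/13251) + 11133*(-1/24507) = -23857/13251 - 1237/2723 = -11622014/5154639 ≈ -2.2547)
A(M) = 1/(701/72 + M) (A(M) = 1/(M + (-53*(-1/72) + 18*(½))) = 1/(M + (53/72 + 9)) = 1/(M + 701/72) = 1/(701/72 + M))
(33580 + A(-210))/(b + 49383) = (33580 + 72/(701 + 72*(-210)))/(-11622014/5154639 + 49383) = (33580 + 72/(701 - 15120))/(254539915723/5154639) = (33580 + 72/(-14419))*(5154639/254539915723) = (33580 + 72*(-1/14419))*(5154639/254539915723) = (33580 - 72/14419)*(5154639/254539915723) = (484189948/14419)*(5154639/254539915723) = 2495824389368772/3670211044809937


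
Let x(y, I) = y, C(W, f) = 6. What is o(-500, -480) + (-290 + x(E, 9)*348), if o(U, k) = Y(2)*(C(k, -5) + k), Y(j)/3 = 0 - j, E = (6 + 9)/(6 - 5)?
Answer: 7774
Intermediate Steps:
E = 15 (E = 15/1 = 15*1 = 15)
Y(j) = -3*j (Y(j) = 3*(0 - j) = 3*(-j) = -3*j)
o(U, k) = -36 - 6*k (o(U, k) = (-3*2)*(6 + k) = -6*(6 + k) = -36 - 6*k)
o(-500, -480) + (-290 + x(E, 9)*348) = (-36 - 6*(-480)) + (-290 + 15*348) = (-36 + 2880) + (-290 + 5220) = 2844 + 4930 = 7774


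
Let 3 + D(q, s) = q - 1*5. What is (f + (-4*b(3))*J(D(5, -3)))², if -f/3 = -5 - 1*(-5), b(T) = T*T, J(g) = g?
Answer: 11664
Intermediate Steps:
D(q, s) = -8 + q (D(q, s) = -3 + (q - 1*5) = -3 + (q - 5) = -3 + (-5 + q) = -8 + q)
b(T) = T²
f = 0 (f = -3*(-5 - 1*(-5)) = -3*(-5 + 5) = -3*0 = 0)
(f + (-4*b(3))*J(D(5, -3)))² = (0 + (-4*3²)*(-8 + 5))² = (0 - 4*9*(-3))² = (0 - 36*(-3))² = (0 + 108)² = 108² = 11664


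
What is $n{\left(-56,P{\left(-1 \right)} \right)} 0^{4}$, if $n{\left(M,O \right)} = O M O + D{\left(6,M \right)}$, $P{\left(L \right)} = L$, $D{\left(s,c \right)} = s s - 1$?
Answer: $0$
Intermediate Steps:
$D{\left(s,c \right)} = -1 + s^{2}$ ($D{\left(s,c \right)} = s^{2} - 1 = -1 + s^{2}$)
$n{\left(M,O \right)} = 35 + M O^{2}$ ($n{\left(M,O \right)} = O M O - \left(1 - 6^{2}\right) = M O O + \left(-1 + 36\right) = M O^{2} + 35 = 35 + M O^{2}$)
$n{\left(-56,P{\left(-1 \right)} \right)} 0^{4} = \left(35 - 56 \left(-1\right)^{2}\right) 0^{4} = \left(35 - 56\right) 0 = \left(-21\right) 0 = 0$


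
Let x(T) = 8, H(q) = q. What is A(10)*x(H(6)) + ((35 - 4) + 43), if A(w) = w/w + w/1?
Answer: 162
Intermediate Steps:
A(w) = 1 + w (A(w) = 1 + w*1 = 1 + w)
A(10)*x(H(6)) + ((35 - 4) + 43) = (1 + 10)*8 + ((35 - 4) + 43) = 11*8 + (31 + 43) = 88 + 74 = 162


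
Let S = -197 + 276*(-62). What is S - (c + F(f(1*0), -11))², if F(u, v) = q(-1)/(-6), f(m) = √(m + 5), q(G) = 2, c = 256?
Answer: -744070/9 ≈ -82675.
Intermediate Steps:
f(m) = √(5 + m)
S = -17309 (S = -197 - 17112 = -17309)
F(u, v) = -⅓ (F(u, v) = 2/(-6) = 2*(-⅙) = -⅓)
S - (c + F(f(1*0), -11))² = -17309 - (256 - ⅓)² = -17309 - (767/3)² = -17309 - 1*588289/9 = -17309 - 588289/9 = -744070/9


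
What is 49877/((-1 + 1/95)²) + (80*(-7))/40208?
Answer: 161600188895/3172124 ≈ 50944.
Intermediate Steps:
49877/((-1 + 1/95)²) + (80*(-7))/40208 = 49877/((-1 + 1/95)²) - 560*1/40208 = 49877/((-94/95)²) - 5/359 = 49877/(8836/9025) - 5/359 = 49877*(9025/8836) - 5/359 = 450139925/8836 - 5/359 = 161600188895/3172124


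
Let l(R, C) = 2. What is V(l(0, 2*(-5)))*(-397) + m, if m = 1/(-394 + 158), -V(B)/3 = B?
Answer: 562151/236 ≈ 2382.0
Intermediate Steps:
V(B) = -3*B
m = -1/236 (m = 1/(-236) = -1/236 ≈ -0.0042373)
V(l(0, 2*(-5)))*(-397) + m = -3*2*(-397) - 1/236 = -6*(-397) - 1/236 = 2382 - 1/236 = 562151/236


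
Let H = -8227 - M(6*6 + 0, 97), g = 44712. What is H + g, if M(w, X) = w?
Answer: 36449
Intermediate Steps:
H = -8263 (H = -8227 - (6*6 + 0) = -8227 - (36 + 0) = -8227 - 1*36 = -8227 - 36 = -8263)
H + g = -8263 + 44712 = 36449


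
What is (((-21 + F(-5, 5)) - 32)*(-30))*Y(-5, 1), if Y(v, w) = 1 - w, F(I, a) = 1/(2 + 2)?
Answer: 0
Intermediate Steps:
F(I, a) = 1/4
(((-21 + F(-5, 5)) - 32)*(-30))*Y(-5, 1) = (((-21 + 1/4) - 32)*(-30))*(1 - 1*1) = ((-83/4 - 32)*(-30))*(1 - 1) = -211/4*(-30)*0 = (3165/2)*0 = 0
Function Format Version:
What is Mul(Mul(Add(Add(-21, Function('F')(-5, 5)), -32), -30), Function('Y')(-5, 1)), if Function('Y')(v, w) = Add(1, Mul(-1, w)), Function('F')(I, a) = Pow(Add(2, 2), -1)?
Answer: 0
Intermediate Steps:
Function('F')(I, a) = Rational(1, 4) (Function('F')(I, a) = Pow(4, -1) = Rational(1, 4))
Mul(Mul(Add(Add(-21, Function('F')(-5, 5)), -32), -30), Function('Y')(-5, 1)) = Mul(Mul(Add(Add(-21, Rational(1, 4)), -32), -30), Add(1, Mul(-1, 1))) = Mul(Mul(Add(Rational(-83, 4), -32), -30), Add(1, -1)) = Mul(Mul(Rational(-211, 4), -30), 0) = Mul(Rational(3165, 2), 0) = 0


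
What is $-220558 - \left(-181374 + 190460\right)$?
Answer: $-229644$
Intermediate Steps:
$-220558 - \left(-181374 + 190460\right) = -220558 - 9086 = -229644$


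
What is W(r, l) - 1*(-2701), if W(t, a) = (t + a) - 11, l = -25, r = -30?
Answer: 2635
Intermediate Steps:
W(t, a) = -11 + a + t (W(t, a) = (a + t) - 11 = -11 + a + t)
W(r, l) - 1*(-2701) = (-11 - 25 - 30) - 1*(-2701) = -66 + 2701 = 2635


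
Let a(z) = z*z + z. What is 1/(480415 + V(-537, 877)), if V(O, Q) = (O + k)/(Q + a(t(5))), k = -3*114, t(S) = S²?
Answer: 509/244530942 ≈ 2.0815e-6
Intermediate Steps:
a(z) = z + z² (a(z) = z² + z = z + z²)
k = -342
V(O, Q) = (-342 + O)/(650 + Q) (V(O, Q) = (O - 342)/(Q + 5²*(1 + 5²)) = (-342 + O)/(Q + 25*(1 + 25)) = (-342 + O)/(Q + 25*26) = (-342 + O)/(Q + 650) = (-342 + O)/(650 + Q))
1/(480415 + V(-537, 877)) = 1/(480415 + (-342 - 537)/(650 + 877)) = 1/(480415 - 879/1527) = 1/(480415 + (1/1527)*(-879)) = 1/(480415 - 293/509) = 1/(244530942/509) = 509/244530942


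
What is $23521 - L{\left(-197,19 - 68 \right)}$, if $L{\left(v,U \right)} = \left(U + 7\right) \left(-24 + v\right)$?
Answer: $14239$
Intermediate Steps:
$L{\left(v,U \right)} = \left(-24 + v\right) \left(7 + U\right)$ ($L{\left(v,U \right)} = \left(7 + U\right) \left(-24 + v\right) = \left(-24 + v\right) \left(7 + U\right)$)
$23521 - L{\left(-197,19 - 68 \right)} = 23521 - \left(-168 - 24 \left(19 - 68\right) + 7 \left(-197\right) + \left(19 - 68\right) \left(-197\right)\right) = 23521 - \left(-168 - 24 \left(19 - 68\right) - 1379 + \left(19 - 68\right) \left(-197\right)\right) = 23521 - \left(-168 - -1176 - 1379 - -9653\right) = 23521 - \left(-168 + 1176 - 1379 + 9653\right) = 23521 - 9282 = 14239$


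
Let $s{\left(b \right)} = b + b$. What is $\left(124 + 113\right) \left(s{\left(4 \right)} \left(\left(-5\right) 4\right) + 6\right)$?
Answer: $-36498$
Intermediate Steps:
$s{\left(b \right)} = 2 b$
$\left(124 + 113\right) \left(s{\left(4 \right)} \left(\left(-5\right) 4\right) + 6\right) = \left(124 + 113\right) \left(2 \cdot 4 \left(\left(-5\right) 4\right) + 6\right) = 237 \left(8 \left(-20\right) + 6\right) = 237 \left(-160 + 6\right) = 237 \left(-154\right) = -36498$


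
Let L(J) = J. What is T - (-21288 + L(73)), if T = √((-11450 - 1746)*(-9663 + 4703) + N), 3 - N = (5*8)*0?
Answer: 21215 + √65452163 ≈ 29305.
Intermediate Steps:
N = 3 (N = 3 - 5*8*0 = 3 - 40*0 = 3 - 1*0 = 3 + 0 = 3)
T = √65452163 (T = √((-11450 - 1746)*(-9663 + 4703) + 3) = √(-13196*(-4960) + 3) = √(65452160 + 3) = √65452163 ≈ 8090.3)
T - (-21288 + L(73)) = √65452163 - (-21288 + 73) = √65452163 - 1*(-21215) = √65452163 + 21215 = 21215 + √65452163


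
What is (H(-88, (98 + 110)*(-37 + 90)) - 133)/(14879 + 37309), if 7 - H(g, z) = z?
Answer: -5575/26094 ≈ -0.21365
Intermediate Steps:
H(g, z) = 7 - z
(H(-88, (98 + 110)*(-37 + 90)) - 133)/(14879 + 37309) = ((7 - (98 + 110)*(-37 + 90)) - 133)/(14879 + 37309) = ((7 - 208*53) - 133)/52188 = ((7 - 1*11024) - 133)*(1/52188) = ((7 - 11024) - 133)*(1/52188) = (-11017 - 133)*(1/52188) = -11150*1/52188 = -5575/26094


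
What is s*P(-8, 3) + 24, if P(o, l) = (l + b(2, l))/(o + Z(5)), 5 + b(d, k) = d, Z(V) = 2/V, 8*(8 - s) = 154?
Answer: 24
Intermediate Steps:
s = -45/4 (s = 8 - 1/8*154 = 8 - 77/4 = -45/4 ≈ -11.250)
b(d, k) = -5 + d
P(o, l) = (-3 + l)/(2/5 + o) (P(o, l) = (l + (-5 + 2))/(o + 2/5) = (l - 3)/(o + 2*(1/5)) = (-3 + l)/(o + 2/5) = (-3 + l)/(2/5 + o))
s*P(-8, 3) + 24 = -225*(-3 + 3)/(4*(2 + 5*(-8))) + 24 = -225*0/(4*(2 - 40)) + 24 = -225*0/(4*(-38)) + 24 = -225*(-1)*0/(4*38) + 24 = -45/4*0 + 24 = 0 + 24 = 24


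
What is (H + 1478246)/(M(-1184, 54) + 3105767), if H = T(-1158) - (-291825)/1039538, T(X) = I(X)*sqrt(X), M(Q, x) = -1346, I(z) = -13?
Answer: 1536693182173/3227163597498 - 13*I*sqrt(1158)/3104421 ≈ 0.47617 - 0.0001425*I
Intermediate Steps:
T(X) = -13*sqrt(X)
H = 291825/1039538 - 13*I*sqrt(1158) (H = -13*I*sqrt(1158) - (-291825)/1039538 = -13*I*sqrt(1158) - 1*(-291825/1039538) = -13*I*sqrt(1158) + 291825/1039538 = 291825/1039538 - 13*I*sqrt(1158) ≈ 0.28073 - 442.38*I)
(H + 1478246)/(M(-1184, 54) + 3105767) = ((291825/1039538 - 13*I*sqrt(1158)) + 1478246)/(-1346 + 3105767) = (1536693182173/1039538 - 13*I*sqrt(1158))/3104421 = (1536693182173/1039538 - 13*I*sqrt(1158))*(1/3104421) = 1536693182173/3227163597498 - 13*I*sqrt(1158)/3104421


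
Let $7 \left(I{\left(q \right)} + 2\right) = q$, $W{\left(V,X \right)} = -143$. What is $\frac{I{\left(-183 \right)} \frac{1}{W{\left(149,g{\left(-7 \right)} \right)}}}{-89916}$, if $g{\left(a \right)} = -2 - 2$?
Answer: $- \frac{197}{90005916} \approx -2.1887 \cdot 10^{-6}$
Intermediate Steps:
$g{\left(a \right)} = -4$ ($g{\left(a \right)} = -2 - 2 = -4$)
$I{\left(q \right)} = -2 + \frac{q}{7}$
$\frac{I{\left(-183 \right)} \frac{1}{W{\left(149,g{\left(-7 \right)} \right)}}}{-89916} = \frac{\left(-2 + \frac{1}{7} \left(-183\right)\right) \frac{1}{-143}}{-89916} = \left(-2 - \frac{183}{7}\right) \left(- \frac{1}{143}\right) \left(- \frac{1}{89916}\right) = \left(- \frac{197}{7}\right) \left(- \frac{1}{143}\right) \left(- \frac{1}{89916}\right) = \frac{197}{1001} \left(- \frac{1}{89916}\right) = - \frac{197}{90005916}$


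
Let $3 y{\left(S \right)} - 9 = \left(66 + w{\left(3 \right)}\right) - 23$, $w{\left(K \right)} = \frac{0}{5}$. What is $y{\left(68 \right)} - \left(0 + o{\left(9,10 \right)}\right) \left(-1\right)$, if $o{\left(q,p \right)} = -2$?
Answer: $\frac{46}{3} \approx 15.333$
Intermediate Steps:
$w{\left(K \right)} = 0$ ($w{\left(K \right)} = 0 \cdot \frac{1}{5} = 0$)
$y{\left(S \right)} = \frac{52}{3}$ ($y{\left(S \right)} = 3 + \frac{\left(66 + 0\right) - 23}{3} = 3 + \frac{66 - 23}{3} = 3 + \frac{1}{3} \cdot 43 = 3 + \frac{43}{3} = \frac{52}{3}$)
$y{\left(68 \right)} - \left(0 + o{\left(9,10 \right)}\right) \left(-1\right) = \frac{52}{3} - \left(0 - 2\right) \left(-1\right) = \frac{52}{3} - \left(-2\right) \left(-1\right) = \frac{52}{3} - 2 = \frac{46}{3}$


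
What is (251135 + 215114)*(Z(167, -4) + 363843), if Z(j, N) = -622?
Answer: 169351428029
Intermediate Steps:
(251135 + 215114)*(Z(167, -4) + 363843) = (251135 + 215114)*(-622 + 363843) = 466249*363221 = 169351428029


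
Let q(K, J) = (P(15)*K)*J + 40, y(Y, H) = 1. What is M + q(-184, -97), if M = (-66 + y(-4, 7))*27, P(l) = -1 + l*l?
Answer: 3996237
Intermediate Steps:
P(l) = -1 + l²
q(K, J) = 40 + 224*J*K (q(K, J) = ((-1 + 15²)*K)*J + 40 = ((-1 + 225)*K)*J + 40 = (224*K)*J + 40 = 224*J*K + 40 = 40 + 224*J*K)
M = -1755 (M = (-66 + 1)*27 = -65*27 = -1755)
M + q(-184, -97) = -1755 + (40 + 224*(-97)*(-184)) = -1755 + (40 + 3997952) = -1755 + 3997992 = 3996237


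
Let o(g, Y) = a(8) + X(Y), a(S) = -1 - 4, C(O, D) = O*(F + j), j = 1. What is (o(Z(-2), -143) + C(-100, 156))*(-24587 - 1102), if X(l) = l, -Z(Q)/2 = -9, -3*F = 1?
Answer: 5514572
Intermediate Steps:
F = -1/3 (F = -1/3*1 = -1/3 ≈ -0.33333)
Z(Q) = 18 (Z(Q) = -2*(-9) = 18)
C(O, D) = 2*O/3 (C(O, D) = O*(-1/3 + 1) = O*(2/3) = 2*O/3)
a(S) = -5
o(g, Y) = -5 + Y
(o(Z(-2), -143) + C(-100, 156))*(-24587 - 1102) = ((-5 - 143) + (2/3)*(-100))*(-24587 - 1102) = (-148 - 200/3)*(-25689) = -644/3*(-25689) = 5514572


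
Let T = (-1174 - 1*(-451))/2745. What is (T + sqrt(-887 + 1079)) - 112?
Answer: -102721/915 + 8*sqrt(3) ≈ -98.407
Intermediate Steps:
T = -241/915 (T = (-1174 + 451)*(1/2745) = -723*1/2745 = -241/915 ≈ -0.26339)
(T + sqrt(-887 + 1079)) - 112 = (-241/915 + sqrt(-887 + 1079)) - 112 = (-241/915 + sqrt(192)) - 112 = (-241/915 + 8*sqrt(3)) - 112 = -102721/915 + 8*sqrt(3)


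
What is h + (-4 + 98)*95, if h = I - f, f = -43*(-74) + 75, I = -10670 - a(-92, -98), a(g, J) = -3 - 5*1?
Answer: -4989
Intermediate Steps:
a(g, J) = -8 (a(g, J) = -3 - 5 = -8)
I = -10662 (I = -10670 - 1*(-8) = -10670 + 8 = -10662)
f = 3257 (f = 3182 + 75 = 3257)
h = -13919 (h = -10662 - 1*3257 = -10662 - 3257 = -13919)
h + (-4 + 98)*95 = -13919 + (-4 + 98)*95 = -13919 + 94*95 = -13919 + 8930 = -4989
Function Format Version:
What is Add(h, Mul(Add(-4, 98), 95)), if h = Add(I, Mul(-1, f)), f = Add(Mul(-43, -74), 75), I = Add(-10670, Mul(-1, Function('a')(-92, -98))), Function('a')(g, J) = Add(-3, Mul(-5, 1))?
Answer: -4989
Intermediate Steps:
Function('a')(g, J) = -8 (Function('a')(g, J) = Add(-3, -5) = -8)
I = -10662 (I = Add(-10670, Mul(-1, -8)) = Add(-10670, 8) = -10662)
f = 3257 (f = Add(3182, 75) = 3257)
h = -13919 (h = Add(-10662, Mul(-1, 3257)) = Add(-10662, -3257) = -13919)
Add(h, Mul(Add(-4, 98), 95)) = Add(-13919, Mul(Add(-4, 98), 95)) = Add(-13919, Mul(94, 95)) = Add(-13919, 8930) = -4989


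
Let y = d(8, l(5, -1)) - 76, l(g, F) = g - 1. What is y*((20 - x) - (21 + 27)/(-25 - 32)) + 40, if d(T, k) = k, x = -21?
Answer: -56480/19 ≈ -2972.6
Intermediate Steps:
l(g, F) = -1 + g
y = -72 (y = (-1 + 5) - 76 = 4 - 76 = -72)
y*((20 - x) - (21 + 27)/(-25 - 32)) + 40 = -72*((20 - 1*(-21)) - (21 + 27)/(-25 - 32)) + 40 = -72*((20 + 21) - 48/(-57)) + 40 = -72*(41 - 48*(-1)/57) + 40 = -72*(41 - 1*(-16/19)) + 40 = -72*(41 + 16/19) + 40 = -72*795/19 + 40 = -57240/19 + 40 = -56480/19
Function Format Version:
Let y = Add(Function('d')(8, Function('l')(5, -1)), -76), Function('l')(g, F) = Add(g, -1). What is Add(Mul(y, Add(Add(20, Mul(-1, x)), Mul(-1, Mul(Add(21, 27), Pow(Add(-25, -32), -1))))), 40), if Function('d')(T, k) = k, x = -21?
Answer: Rational(-56480, 19) ≈ -2972.6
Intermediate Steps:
Function('l')(g, F) = Add(-1, g)
y = -72 (y = Add(Add(-1, 5), -76) = Add(4, -76) = -72)
Add(Mul(y, Add(Add(20, Mul(-1, x)), Mul(-1, Mul(Add(21, 27), Pow(Add(-25, -32), -1))))), 40) = Add(Mul(-72, Add(Add(20, Mul(-1, -21)), Mul(-1, Mul(Add(21, 27), Pow(Add(-25, -32), -1))))), 40) = Add(Mul(-72, Add(Add(20, 21), Mul(-1, Mul(48, Pow(-57, -1))))), 40) = Add(Mul(-72, Add(41, Mul(-1, Mul(48, Rational(-1, 57))))), 40) = Add(Mul(-72, Add(41, Mul(-1, Rational(-16, 19)))), 40) = Add(Mul(-72, Add(41, Rational(16, 19))), 40) = Add(Mul(-72, Rational(795, 19)), 40) = Add(Rational(-57240, 19), 40) = Rational(-56480, 19)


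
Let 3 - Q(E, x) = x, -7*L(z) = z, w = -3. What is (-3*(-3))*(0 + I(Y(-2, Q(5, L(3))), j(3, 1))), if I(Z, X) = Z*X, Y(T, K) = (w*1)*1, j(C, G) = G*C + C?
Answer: -162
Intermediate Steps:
j(C, G) = C + C*G (j(C, G) = C*G + C = C + C*G)
L(z) = -z/7
Q(E, x) = 3 - x
Y(T, K) = -3 (Y(T, K) = -3*1*1 = -3*1 = -3)
I(Z, X) = X*Z
(-3*(-3))*(0 + I(Y(-2, Q(5, L(3))), j(3, 1))) = (-3*(-3))*(0 + (3*(1 + 1))*(-3)) = 9*(0 + (3*2)*(-3)) = 9*(0 + 6*(-3)) = 9*(0 - 18) = 9*(-18) = -162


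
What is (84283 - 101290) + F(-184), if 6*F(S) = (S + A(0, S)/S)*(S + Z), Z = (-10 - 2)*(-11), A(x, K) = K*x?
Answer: -46237/3 ≈ -15412.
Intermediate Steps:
Z = 132 (Z = -12*(-11) = 132)
F(S) = S*(132 + S)/6 (F(S) = ((S + (S*0)/S)*(S + 132))/6 = ((S + 0/S)*(132 + S))/6 = ((S + 0)*(132 + S))/6 = (S*(132 + S))/6 = S*(132 + S)/6)
(84283 - 101290) + F(-184) = (84283 - 101290) + (⅙)*(-184)*(132 - 184) = -17007 + (⅙)*(-184)*(-52) = -17007 + 4784/3 = -46237/3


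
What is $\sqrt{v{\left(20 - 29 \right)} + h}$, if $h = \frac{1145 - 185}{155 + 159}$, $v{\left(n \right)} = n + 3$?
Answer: $\frac{i \sqrt{72534}}{157} \approx 1.7154 i$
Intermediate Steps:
$v{\left(n \right)} = 3 + n$
$h = \frac{480}{157}$ ($h = \frac{960}{314} = 960 \cdot \frac{1}{314} = \frac{480}{157} \approx 3.0573$)
$\sqrt{v{\left(20 - 29 \right)} + h} = \sqrt{\left(3 + \left(20 - 29\right)\right) + \frac{480}{157}} = \sqrt{\left(3 - 9\right) + \frac{480}{157}} = \sqrt{-6 + \frac{480}{157}} = \sqrt{- \frac{462}{157}} = \frac{i \sqrt{72534}}{157}$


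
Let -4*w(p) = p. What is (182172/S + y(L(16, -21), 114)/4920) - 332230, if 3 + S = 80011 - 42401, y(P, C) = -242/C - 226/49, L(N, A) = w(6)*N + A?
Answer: -171686933692188557/516778846920 ≈ -3.3223e+5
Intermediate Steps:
w(p) = -p/4
L(N, A) = A - 3*N/2 (L(N, A) = (-¼*6)*N + A = -3*N/2 + A = A - 3*N/2)
y(P, C) = -226/49 - 242/C (y(P, C) = -242/C - 226*1/49 = -242/C - 226/49 = -226/49 - 242/C)
S = 37607 (S = -3 + (80011 - 42401) = -3 + 37610 = 37607)
(182172/S + y(L(16, -21), 114)/4920) - 332230 = (182172/37607 + (-226/49 - 242/114)/4920) - 332230 = (182172*(1/37607) + (-226/49 - 242*1/114)*(1/4920)) - 332230 = (182172/37607 + (-226/49 - 121/57)*(1/4920)) - 332230 = (182172/37607 - 18811/2793*1/4920) - 332230 = (182172/37607 - 18811/13741560) - 332230 = 2502620043043/516778846920 - 332230 = -171686933692188557/516778846920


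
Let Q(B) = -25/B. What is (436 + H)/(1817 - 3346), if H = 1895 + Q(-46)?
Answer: -107251/70334 ≈ -1.5249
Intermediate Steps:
H = 87195/46 (H = 1895 - 25/(-46) = 1895 - 25*(-1/46) = 1895 + 25/46 = 87195/46 ≈ 1895.5)
(436 + H)/(1817 - 3346) = (436 + 87195/46)/(1817 - 3346) = (107251/46)/(-1529) = (107251/46)*(-1/1529) = -107251/70334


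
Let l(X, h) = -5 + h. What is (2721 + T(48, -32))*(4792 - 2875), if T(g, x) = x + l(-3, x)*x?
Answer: 7424541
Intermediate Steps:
T(g, x) = x + x*(-5 + x) (T(g, x) = x + (-5 + x)*x = x + x*(-5 + x))
(2721 + T(48, -32))*(4792 - 2875) = (2721 - 32*(-4 - 32))*(4792 - 2875) = (2721 - 32*(-36))*1917 = (2721 + 1152)*1917 = 3873*1917 = 7424541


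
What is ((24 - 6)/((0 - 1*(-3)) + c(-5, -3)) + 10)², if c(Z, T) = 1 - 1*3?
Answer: 784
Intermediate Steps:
c(Z, T) = -2 (c(Z, T) = 1 - 3 = -2)
((24 - 6)/((0 - 1*(-3)) + c(-5, -3)) + 10)² = ((24 - 6)/((0 - 1*(-3)) - 2) + 10)² = (18/((0 + 3) - 2) + 10)² = (18/(3 - 2) + 10)² = (18/1 + 10)² = (18*1 + 10)² = (18 + 10)² = 28² = 784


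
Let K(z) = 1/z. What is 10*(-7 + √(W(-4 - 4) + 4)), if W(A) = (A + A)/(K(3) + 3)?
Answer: -70 + 4*I*√5 ≈ -70.0 + 8.9443*I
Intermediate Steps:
W(A) = 3*A/5 (W(A) = (A + A)/(1/3 + 3) = (2*A)/(⅓ + 3) = (2*A)/(10/3) = (2*A)*(3/10) = 3*A/5)
10*(-7 + √(W(-4 - 4) + 4)) = 10*(-7 + √(3*(-4 - 4)/5 + 4)) = 10*(-7 + √((⅗)*(-8) + 4)) = 10*(-7 + √(-24/5 + 4)) = 10*(-7 + √(-⅘)) = 10*(-7 + 2*I*√5/5) = -70 + 4*I*√5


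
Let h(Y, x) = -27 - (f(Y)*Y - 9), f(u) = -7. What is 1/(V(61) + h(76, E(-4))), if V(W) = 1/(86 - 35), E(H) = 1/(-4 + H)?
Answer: 51/26215 ≈ 0.0019455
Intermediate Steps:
V(W) = 1/51
h(Y, x) = -18 + 7*Y (h(Y, x) = -27 - (-7*Y - 9) = -27 - (-9 - 7*Y) = -27 + (9 + 7*Y) = -18 + 7*Y)
1/(V(61) + h(76, E(-4))) = 1/(1/51 + (-18 + 7*76)) = 1/(1/51 + (-18 + 532)) = 1/(1/51 + 514) = 1/(26215/51) = 51/26215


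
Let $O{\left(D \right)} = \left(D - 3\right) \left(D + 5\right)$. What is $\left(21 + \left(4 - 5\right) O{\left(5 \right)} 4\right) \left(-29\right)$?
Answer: $1711$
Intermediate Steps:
$O{\left(D \right)} = \left(-3 + D\right) \left(5 + D\right)$
$\left(21 + \left(4 - 5\right) O{\left(5 \right)} 4\right) \left(-29\right) = \left(21 + \left(4 - 5\right) \left(-15 + 5^{2} + 2 \cdot 5\right) 4\right) \left(-29\right) = \left(21 + - (-15 + 25 + 10) 4\right) \left(-29\right) = \left(21 + \left(-1\right) 20 \cdot 4\right) \left(-29\right) = \left(21 - 80\right) \left(-29\right) = \left(-59\right) \left(-29\right) = 1711$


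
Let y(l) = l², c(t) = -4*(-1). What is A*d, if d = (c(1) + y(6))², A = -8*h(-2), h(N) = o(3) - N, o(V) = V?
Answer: -64000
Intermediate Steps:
c(t) = 4
h(N) = 3 - N
A = -40 (A = -8*(3 - 1*(-2)) = -8*(3 + 2) = -8*5 = -40)
d = 1600 (d = (4 + 6²)² = (4 + 36)² = 40² = 1600)
A*d = -40*1600 = -64000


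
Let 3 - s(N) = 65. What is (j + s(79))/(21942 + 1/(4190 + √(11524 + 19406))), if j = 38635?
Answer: 14832756668461090/8437517184705841 + 38573*√30930/8437517184705841 ≈ 1.7580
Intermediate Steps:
s(N) = -62 (s(N) = 3 - 1*65 = 3 - 65 = -62)
(j + s(79))/(21942 + 1/(4190 + √(11524 + 19406))) = (38635 - 62)/(21942 + 1/(4190 + √(11524 + 19406))) = 38573/(21942 + 1/(4190 + √30930))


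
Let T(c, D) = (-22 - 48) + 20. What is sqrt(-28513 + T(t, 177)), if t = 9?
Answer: I*sqrt(28563) ≈ 169.01*I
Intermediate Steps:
T(c, D) = -50 (T(c, D) = -70 + 20 = -50)
sqrt(-28513 + T(t, 177)) = sqrt(-28513 - 50) = sqrt(-28563) = I*sqrt(28563)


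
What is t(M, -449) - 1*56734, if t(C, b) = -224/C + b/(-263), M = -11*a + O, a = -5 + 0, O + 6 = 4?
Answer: -790850341/13939 ≈ -56737.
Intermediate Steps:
O = -2 (O = -6 + 4 = -2)
a = -5
M = 53 (M = -11*(-5) - 2 = 55 - 2 = 53)
t(C, b) = -224/C - b/263 (t(C, b) = -224/C + b*(-1/263) = -224/C - b/263)
t(M, -449) - 1*56734 = (-224/53 - 1/263*(-449)) - 1*56734 = (-224*1/53 + 449/263) - 56734 = (-224/53 + 449/263) - 56734 = -35115/13939 - 56734 = -790850341/13939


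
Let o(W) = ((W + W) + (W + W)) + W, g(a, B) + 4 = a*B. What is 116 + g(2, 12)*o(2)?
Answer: 316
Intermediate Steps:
g(a, B) = -4 + B*a (g(a, B) = -4 + a*B = -4 + B*a)
o(W) = 5*W (o(W) = (2*W + 2*W) + W = 4*W + W = 5*W)
116 + g(2, 12)*o(2) = 116 + (-4 + 12*2)*(5*2) = 116 + (-4 + 24)*10 = 116 + 20*10 = 116 + 200 = 316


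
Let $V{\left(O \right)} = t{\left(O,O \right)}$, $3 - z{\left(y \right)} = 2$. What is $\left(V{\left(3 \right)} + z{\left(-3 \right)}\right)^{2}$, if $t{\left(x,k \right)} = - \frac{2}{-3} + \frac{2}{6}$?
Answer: $4$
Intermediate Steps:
$z{\left(y \right)} = 1$ ($z{\left(y \right)} = 3 - 2 = 1$)
$t{\left(x,k \right)} = 1$ ($t{\left(x,k \right)} = \left(-2\right) \left(- \frac{1}{3}\right) + 2 \cdot \frac{1}{6} = \frac{2}{3} + \frac{1}{3} = 1$)
$V{\left(O \right)} = 1$
$\left(V{\left(3 \right)} + z{\left(-3 \right)}\right)^{2} = \left(1 + 1\right)^{2} = 2^{2} = 4$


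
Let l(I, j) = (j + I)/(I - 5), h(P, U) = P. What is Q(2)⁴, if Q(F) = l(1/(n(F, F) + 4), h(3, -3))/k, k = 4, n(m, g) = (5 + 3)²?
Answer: 1766100625/3380950077696 ≈ 0.00052237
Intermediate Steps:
n(m, g) = 64 (n(m, g) = 8² = 64)
l(I, j) = (I + j)/(-5 + I)
Q(F) = -205/1356 (Q(F) = ((1/(64 + 4) + 3)/(-5 + 1/(64 + 4)))/4 = ((1/68 + 3)/(-5 + 1/68))*(¼) = ((205/68)/(-339/68))*(¼) = -68/339*205/68*(¼) = -205/339*¼ = -205/1356)
Q(2)⁴ = (-205/1356)⁴ = 1766100625/3380950077696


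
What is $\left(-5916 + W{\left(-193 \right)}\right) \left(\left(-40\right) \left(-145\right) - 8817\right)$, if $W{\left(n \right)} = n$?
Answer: $18430853$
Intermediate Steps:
$\left(-5916 + W{\left(-193 \right)}\right) \left(\left(-40\right) \left(-145\right) - 8817\right) = \left(-5916 - 193\right) \left(\left(-40\right) \left(-145\right) - 8817\right) = - 6109 \left(5800 - 8817\right) = \left(-6109\right) \left(-3017\right) = 18430853$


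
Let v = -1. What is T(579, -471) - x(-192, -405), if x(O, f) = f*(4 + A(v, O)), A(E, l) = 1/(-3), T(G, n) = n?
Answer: 1014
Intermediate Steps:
A(E, l) = -1/3
x(O, f) = 11*f/3 (x(O, f) = f*(4 - 1/3) = f*(11/3) = 11*f/3)
T(579, -471) - x(-192, -405) = -471 - 11*(-405)/3 = -471 - 1*(-1485) = -471 + 1485 = 1014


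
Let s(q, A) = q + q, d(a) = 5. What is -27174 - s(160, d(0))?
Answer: -27494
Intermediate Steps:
s(q, A) = 2*q
-27174 - s(160, d(0)) = -27174 - 2*160 = -27174 - 1*320 = -27174 - 320 = -27494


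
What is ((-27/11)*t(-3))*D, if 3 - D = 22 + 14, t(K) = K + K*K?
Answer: 486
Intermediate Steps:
t(K) = K + K²
D = -33 (D = 3 - (22 + 14) = 3 - 1*36 = 3 - 36 = -33)
((-27/11)*t(-3))*D = ((-27/11)*(-3*(1 - 3)))*(-33) = ((-27*1/11)*(-3*(-2)))*(-33) = -27/11*6*(-33) = -162/11*(-33) = 486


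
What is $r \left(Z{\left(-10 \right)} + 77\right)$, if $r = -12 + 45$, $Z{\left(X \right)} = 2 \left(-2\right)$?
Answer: $2409$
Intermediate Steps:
$Z{\left(X \right)} = -4$
$r = 33$
$r \left(Z{\left(-10 \right)} + 77\right) = 33 \left(-4 + 77\right) = 33 \cdot 73 = 2409$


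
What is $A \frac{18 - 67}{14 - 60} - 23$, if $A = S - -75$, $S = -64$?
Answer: $- \frac{519}{46} \approx -11.283$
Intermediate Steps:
$A = 11$ ($A = -64 - -75 = -64 + 75 = 11$)
$A \frac{18 - 67}{14 - 60} - 23 = 11 \frac{18 - 67}{14 - 60} - 23 = 11 \left(- \frac{49}{-46}\right) - 23 = 11 \left(\left(-49\right) \left(- \frac{1}{46}\right)\right) - 23 = 11 \cdot \frac{49}{46} - 23 = \frac{539}{46} - 23 = - \frac{519}{46}$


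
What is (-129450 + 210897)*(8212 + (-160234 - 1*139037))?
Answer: -23705882373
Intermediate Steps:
(-129450 + 210897)*(8212 + (-160234 - 1*139037)) = 81447*(8212 + (-160234 - 139037)) = 81447*(8212 - 299271) = 81447*(-291059) = -23705882373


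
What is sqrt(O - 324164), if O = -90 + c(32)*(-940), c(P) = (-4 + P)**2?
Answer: I*sqrt(1061214) ≈ 1030.2*I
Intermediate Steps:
O = -737050 (O = -90 + (-4 + 32)**2*(-940) = -90 + 28**2*(-940) = -90 + 784*(-940) = -90 - 736960 = -737050)
sqrt(O - 324164) = sqrt(-737050 - 324164) = sqrt(-1061214) = I*sqrt(1061214)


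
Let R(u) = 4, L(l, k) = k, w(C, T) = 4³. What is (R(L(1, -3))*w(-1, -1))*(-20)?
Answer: -5120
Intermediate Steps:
w(C, T) = 64
(R(L(1, -3))*w(-1, -1))*(-20) = (4*64)*(-20) = 256*(-20) = -5120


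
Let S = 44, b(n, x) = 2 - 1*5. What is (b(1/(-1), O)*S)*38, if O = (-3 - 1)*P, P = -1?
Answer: -5016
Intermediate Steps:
O = 4 (O = (-3 - 1)*(-1) = -4*(-1) = 4)
b(n, x) = -3 (b(n, x) = 2 - 5 = -3)
(b(1/(-1), O)*S)*38 = -3*44*38 = -132*38 = -5016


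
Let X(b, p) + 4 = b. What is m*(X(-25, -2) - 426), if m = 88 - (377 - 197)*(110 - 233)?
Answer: -10113740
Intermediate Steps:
X(b, p) = -4 + b
m = 22228 (m = 88 - 180*(-123) = 88 - 1*(-22140) = 88 + 22140 = 22228)
m*(X(-25, -2) - 426) = 22228*((-4 - 25) - 426) = 22228*(-29 - 426) = 22228*(-455) = -10113740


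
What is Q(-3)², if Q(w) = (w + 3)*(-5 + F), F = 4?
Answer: 0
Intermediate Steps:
Q(w) = -3 - w (Q(w) = (w + 3)*(-5 + 4) = (3 + w)*(-1) = -3 - w)
Q(-3)² = (-3 - 1*(-3))² = (-3 + 3)² = 0² = 0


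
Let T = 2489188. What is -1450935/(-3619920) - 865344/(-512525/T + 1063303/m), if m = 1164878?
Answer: -7763184316113684525539/6341765603857264 ≈ -1.2241e+6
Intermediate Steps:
-1450935/(-3619920) - 865344/(-512525/T + 1063303/m) = -1450935/(-3619920) - 865344/(-512525/2489188 + 1063303/1164878) = -1450935*(-1/3619920) - 865344/(-512525*1/2489188 + 1063303*(1/1164878)) = 96729/241328 - 865344/(-39425/191476 + 1063303/1164878) = 96729/241328 - 865344/78835845039/111523089964 = 96729/241328 - 865344*111523089964/78835845039 = 96729/241328 - 32168612253935872/26278615013 = -7763184316113684525539/6341765603857264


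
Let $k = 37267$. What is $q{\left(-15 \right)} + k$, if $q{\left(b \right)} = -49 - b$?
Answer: $37233$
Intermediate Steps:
$q{\left(-15 \right)} + k = \left(-49 - -15\right) + 37267 = \left(-49 + 15\right) + 37267 = -34 + 37267 = 37233$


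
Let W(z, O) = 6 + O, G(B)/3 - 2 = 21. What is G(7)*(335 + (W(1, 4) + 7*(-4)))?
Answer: 21873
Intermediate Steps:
G(B) = 69 (G(B) = 6 + 3*21 = 6 + 63 = 69)
G(7)*(335 + (W(1, 4) + 7*(-4))) = 69*(335 + ((6 + 4) + 7*(-4))) = 69*(335 + (10 - 28)) = 69*(335 - 18) = 69*317 = 21873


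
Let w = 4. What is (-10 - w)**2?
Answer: 196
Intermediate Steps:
(-10 - w)**2 = (-10 - 1*4)**2 = (-10 - 4)**2 = (-14)**2 = 196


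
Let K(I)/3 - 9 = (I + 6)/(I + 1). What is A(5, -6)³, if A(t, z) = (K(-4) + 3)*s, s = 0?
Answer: 0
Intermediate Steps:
K(I) = 27 + 3*(6 + I)/(1 + I) (K(I) = 27 + 3*((I + 6)/(I + 1)) = 27 + 3*((6 + I)/(1 + I)) = 27 + 3*(6 + I)/(1 + I))
A(t, z) = 0 (A(t, z) = (15*(3 + 2*(-4))/(1 - 4) + 3)*0 = (15*(3 - 8)/(-3) + 3)*0 = (15*(-⅓)*(-5) + 3)*0 = (25 + 3)*0 = 28*0 = 0)
A(5, -6)³ = 0³ = 0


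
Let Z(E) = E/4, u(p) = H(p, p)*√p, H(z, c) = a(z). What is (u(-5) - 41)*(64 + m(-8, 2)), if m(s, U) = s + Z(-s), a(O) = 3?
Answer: -2378 + 174*I*√5 ≈ -2378.0 + 389.08*I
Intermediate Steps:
H(z, c) = 3
u(p) = 3*√p
Z(E) = E/4 (Z(E) = E*(¼) = E/4)
m(s, U) = 3*s/4 (m(s, U) = s + (-s)/4 = s - s/4 = 3*s/4)
(u(-5) - 41)*(64 + m(-8, 2)) = (3*√(-5) - 41)*(64 + (¾)*(-8)) = (3*(I*√5) - 41)*(64 - 6) = (3*I*√5 - 41)*58 = (-41 + 3*I*√5)*58 = -2378 + 174*I*√5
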